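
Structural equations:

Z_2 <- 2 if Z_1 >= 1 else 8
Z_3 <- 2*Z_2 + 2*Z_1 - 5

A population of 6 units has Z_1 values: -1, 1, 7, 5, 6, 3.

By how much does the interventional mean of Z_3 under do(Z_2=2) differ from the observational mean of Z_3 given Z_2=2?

The intervention sets Z_2=2 in all 6 units regardless of Z_1. Recomputing Z_3 per unit gives -3, 1, 13, 9, 11, 5; average 6.
Observing Z_2=2 restricts to units where Z_2's equation naturally yields 2: Z_1 ∈ {1, 7, 5, 6, 3}. In that subpopulation Z_3 = 1, 13, 9, 11, 5, mean 7.8.
Difference = 6 − 7.8 = -1.8.

-1.8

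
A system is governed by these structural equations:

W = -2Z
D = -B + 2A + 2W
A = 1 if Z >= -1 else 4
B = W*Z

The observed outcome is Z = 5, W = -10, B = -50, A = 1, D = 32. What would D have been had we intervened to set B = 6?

do(B=6) replaces the equation B = W*Z with the constant B = 6.
W = -2Z  [with Z=5]  = -10
A = 1 if Z >= -1 else 4  [with Z=5]  = 1
D = -B + 2A + 2W  [with B=6, A=1, W=-10]  = -24

-24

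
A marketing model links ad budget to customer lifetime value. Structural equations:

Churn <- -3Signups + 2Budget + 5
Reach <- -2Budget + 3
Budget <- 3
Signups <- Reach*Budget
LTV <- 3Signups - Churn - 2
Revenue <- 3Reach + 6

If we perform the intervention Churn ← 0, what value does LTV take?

Under do(Churn=0), the mechanism Churn <- -3Signups + 2Budget + 5 is discarded; Churn is fixed at 0.
Reach = -2Budget + 3  [with Budget=3]  = -3
Signups = Reach*Budget  [with Reach=-3, Budget=3]  = -9
LTV = 3Signups - Churn - 2  [with Signups=-9, Churn=0]  = -29

-29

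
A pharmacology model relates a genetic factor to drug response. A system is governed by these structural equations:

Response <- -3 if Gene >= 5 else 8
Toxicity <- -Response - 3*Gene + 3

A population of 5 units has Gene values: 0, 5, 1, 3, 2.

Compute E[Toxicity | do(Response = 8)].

-11.6

The intervention sets Response=8 in all 5 units regardless of Gene. Recomputing Toxicity per unit gives -5, -20, -8, -14, -11; average -11.6.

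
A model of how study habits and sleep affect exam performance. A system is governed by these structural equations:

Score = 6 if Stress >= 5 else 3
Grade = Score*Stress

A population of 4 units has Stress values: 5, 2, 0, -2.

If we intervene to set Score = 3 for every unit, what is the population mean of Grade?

Every unit gets Score=3 under the intervention. Grade values become 15, 6, 0, -6; E[Grade|do(Score=3)] = 3.75.

3.75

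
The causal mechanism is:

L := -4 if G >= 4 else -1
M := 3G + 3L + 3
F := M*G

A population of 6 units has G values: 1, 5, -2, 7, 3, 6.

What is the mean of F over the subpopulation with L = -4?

56

Conditioning on L=-4 selects the 3 unit(s) with G ∈ {5, 7, 6}. Their F values: 30, 84, 54. Mean = 56.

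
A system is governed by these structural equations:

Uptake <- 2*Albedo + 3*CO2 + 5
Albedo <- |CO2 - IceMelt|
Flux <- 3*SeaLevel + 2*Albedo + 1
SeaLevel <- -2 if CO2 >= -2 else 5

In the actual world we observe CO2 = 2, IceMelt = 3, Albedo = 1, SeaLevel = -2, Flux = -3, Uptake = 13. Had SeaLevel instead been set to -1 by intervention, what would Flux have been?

Intervening sets SeaLevel = -1 and removes its equation (SeaLevel <- -2 if CO2 >= -2 else 5).
Albedo = |CO2 - IceMelt|  [with CO2=2, IceMelt=3]  = 1
Flux = 3*SeaLevel + 2*Albedo + 1  [with SeaLevel=-1, Albedo=1]  = 0

0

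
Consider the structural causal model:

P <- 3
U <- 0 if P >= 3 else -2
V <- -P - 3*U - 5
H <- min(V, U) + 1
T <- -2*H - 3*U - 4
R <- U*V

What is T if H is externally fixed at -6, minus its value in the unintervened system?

-2

Intervening sets H = -6 and removes its equation (H <- min(V, U) + 1).
U = 0 if P >= 3 else -2  [with P=3]  = 0
T = -2*H - 3*U - 4  [with H=-6, U=0]  = 8
Without intervention: U = 0 if P >= 3 else -2  [with P=3]  = 0; V = -P - 3*U - 5  [with P=3, U=0]  = -8; H = min(V, U) + 1  [with V=-8, U=0]  = -7; T = -2*H - 3*U - 4  [with H=-7, U=0]  = 10.
Change = 8 − 10 = -2.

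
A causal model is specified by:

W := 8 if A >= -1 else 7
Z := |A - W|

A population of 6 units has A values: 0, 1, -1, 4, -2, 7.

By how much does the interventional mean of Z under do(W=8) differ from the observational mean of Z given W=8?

0.7

Every unit gets W=8 under the intervention. Z values become 8, 7, 9, 4, 10, 1; E[Z|do(W=8)] = 6.5.
Observing W=8 restricts to units where W's equation naturally yields 8: A ∈ {0, 1, -1, 4, 7}. In that subpopulation Z = 8, 7, 9, 4, 1, mean 5.8.
Difference = 6.5 − 5.8 = 0.7.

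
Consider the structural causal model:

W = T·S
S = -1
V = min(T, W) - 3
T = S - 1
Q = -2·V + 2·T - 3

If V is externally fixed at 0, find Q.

Intervening sets V = 0 and removes its equation (V = min(T, W) - 3).
T = S - 1  [with S=-1]  = -2
Q = -2·V + 2·T - 3  [with V=0, T=-2]  = -7

-7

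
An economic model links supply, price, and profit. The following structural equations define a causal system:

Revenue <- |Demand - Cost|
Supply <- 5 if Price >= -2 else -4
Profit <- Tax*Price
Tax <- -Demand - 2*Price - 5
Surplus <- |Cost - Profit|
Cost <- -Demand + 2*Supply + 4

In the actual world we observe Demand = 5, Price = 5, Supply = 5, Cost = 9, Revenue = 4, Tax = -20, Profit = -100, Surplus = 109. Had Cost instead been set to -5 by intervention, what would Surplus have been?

95

do(Cost=-5) replaces the equation Cost <- -Demand + 2*Supply + 4 with the constant Cost = -5.
Tax = -Demand - 2*Price - 5  [with Demand=5, Price=5]  = -20
Profit = Tax*Price  [with Tax=-20, Price=5]  = -100
Surplus = |Cost - Profit|  [with Cost=-5, Profit=-100]  = 95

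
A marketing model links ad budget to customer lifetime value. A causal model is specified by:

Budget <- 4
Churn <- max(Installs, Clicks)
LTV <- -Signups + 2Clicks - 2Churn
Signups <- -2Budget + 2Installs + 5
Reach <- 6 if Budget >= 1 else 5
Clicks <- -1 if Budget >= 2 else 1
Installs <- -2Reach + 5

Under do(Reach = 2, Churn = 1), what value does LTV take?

Setting Reach = 2, Churn = 1 by intervention discards those variables' equations.
Clicks = -1 if Budget >= 2 else 1  [with Budget=4]  = -1
Installs = -2Reach + 5  [with Reach=2]  = 1
Signups = -2Budget + 2Installs + 5  [with Budget=4, Installs=1]  = -1
LTV = -Signups + 2Clicks - 2Churn  [with Signups=-1, Clicks=-1, Churn=1]  = -3

-3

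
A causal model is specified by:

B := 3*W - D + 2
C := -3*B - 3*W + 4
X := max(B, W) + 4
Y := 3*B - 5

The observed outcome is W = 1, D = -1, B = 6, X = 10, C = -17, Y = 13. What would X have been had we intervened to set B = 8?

The intervention breaks the incoming arrows to B: B := 3*W - D + 2 no longer applies, and B = 8.
X = max(B, W) + 4  [with B=8, W=1]  = 12

12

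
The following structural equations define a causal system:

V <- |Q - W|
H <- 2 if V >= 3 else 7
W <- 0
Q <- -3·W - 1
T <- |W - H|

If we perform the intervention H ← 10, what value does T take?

Intervening sets H = 10 and removes its equation (H <- 2 if V >= 3 else 7).
T = |W - H|  [with W=0, H=10]  = 10

10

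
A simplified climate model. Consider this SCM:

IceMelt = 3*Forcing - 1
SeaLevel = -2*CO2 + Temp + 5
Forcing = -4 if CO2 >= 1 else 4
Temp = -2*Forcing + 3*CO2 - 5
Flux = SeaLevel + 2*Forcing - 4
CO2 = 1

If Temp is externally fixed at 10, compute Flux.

The intervention breaks the incoming arrows to Temp: Temp = -2*Forcing + 3*CO2 - 5 no longer applies, and Temp = 10.
Forcing = -4 if CO2 >= 1 else 4  [with CO2=1]  = -4
SeaLevel = -2*CO2 + Temp + 5  [with CO2=1, Temp=10]  = 13
Flux = SeaLevel + 2*Forcing - 4  [with SeaLevel=13, Forcing=-4]  = 1

1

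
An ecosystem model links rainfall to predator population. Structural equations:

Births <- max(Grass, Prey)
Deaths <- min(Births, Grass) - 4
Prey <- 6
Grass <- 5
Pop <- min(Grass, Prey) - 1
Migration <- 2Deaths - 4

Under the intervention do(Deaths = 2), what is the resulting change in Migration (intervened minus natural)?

2

Intervening sets Deaths = 2 and removes its equation (Deaths <- min(Births, Grass) - 4).
Migration = 2Deaths - 4  [with Deaths=2]  = 0
Without intervention: Births = max(Grass, Prey)  [with Grass=5, Prey=6]  = 6; Deaths = min(Births, Grass) - 4  [with Births=6, Grass=5]  = 1; Migration = 2Deaths - 4  [with Deaths=1]  = -2.
Change = 0 − (-2) = 2.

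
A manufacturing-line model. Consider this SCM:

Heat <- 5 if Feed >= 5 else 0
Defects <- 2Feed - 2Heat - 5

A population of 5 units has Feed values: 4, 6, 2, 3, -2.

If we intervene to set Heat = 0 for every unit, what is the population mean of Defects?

0.2

do(Heat=0) breaks Heat's dependence on Feed. With Heat=0 fixed, Defects across the units is 3, 7, -1, 1, -9, mean 0.2.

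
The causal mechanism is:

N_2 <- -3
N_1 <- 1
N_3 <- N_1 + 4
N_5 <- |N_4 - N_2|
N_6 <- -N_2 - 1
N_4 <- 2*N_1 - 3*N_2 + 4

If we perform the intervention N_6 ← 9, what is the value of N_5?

18

do(N_6=9) replaces the equation N_6 <- -N_2 - 1 with the constant N_6 = 9.
Since N_5 is not a descendant of the intervened variable, it is unaffected.
N_4 = 2*N_1 - 3*N_2 + 4  [with N_1=1, N_2=-3]  = 15
N_5 = |N_4 - N_2|  [with N_4=15, N_2=-3]  = 18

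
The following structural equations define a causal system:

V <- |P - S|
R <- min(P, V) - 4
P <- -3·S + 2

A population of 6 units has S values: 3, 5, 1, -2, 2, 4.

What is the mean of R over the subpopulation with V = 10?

Observing V=10 restricts to units where V's equation naturally yields 10: S ∈ {3, -2}. In that subpopulation R = -11, 4, mean -3.5.

-3.5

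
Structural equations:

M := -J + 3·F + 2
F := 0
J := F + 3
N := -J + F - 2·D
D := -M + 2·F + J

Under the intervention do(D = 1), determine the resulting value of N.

Intervening sets D = 1 and removes its equation (D := -M + 2·F + J).
J = F + 3  [with F=0]  = 3
N = -J + F - 2·D  [with J=3, F=0, D=1]  = -5

-5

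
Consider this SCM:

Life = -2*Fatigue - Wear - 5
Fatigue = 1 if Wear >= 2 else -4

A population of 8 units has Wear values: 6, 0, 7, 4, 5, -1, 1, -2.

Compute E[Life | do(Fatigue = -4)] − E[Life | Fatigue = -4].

-3

Under do(Fatigue=-4), Fatigue's equation is replaced by Fatigue=-4 for every unit. Per-unit Life: -3, 3, -4, -1, -2, 4, 2, 5. Mean = 0.5.
Observing Fatigue=-4 restricts to units where Fatigue's equation naturally yields -4: Wear ∈ {0, -1, 1, -2}. In that subpopulation Life = 3, 4, 2, 5, mean 3.5.
Difference = 0.5 − 3.5 = -3.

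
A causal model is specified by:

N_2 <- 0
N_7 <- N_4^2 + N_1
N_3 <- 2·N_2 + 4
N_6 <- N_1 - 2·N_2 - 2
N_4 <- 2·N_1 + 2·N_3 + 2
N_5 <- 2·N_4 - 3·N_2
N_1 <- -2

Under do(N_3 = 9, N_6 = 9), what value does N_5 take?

The joint intervention fixes N_3 = 9, N_6 = 9, removing each variable's own equation.
N_4 = 2·N_1 + 2·N_3 + 2  [with N_1=-2, N_3=9]  = 16
N_5 = 2·N_4 - 3·N_2  [with N_4=16, N_2=0]  = 32

32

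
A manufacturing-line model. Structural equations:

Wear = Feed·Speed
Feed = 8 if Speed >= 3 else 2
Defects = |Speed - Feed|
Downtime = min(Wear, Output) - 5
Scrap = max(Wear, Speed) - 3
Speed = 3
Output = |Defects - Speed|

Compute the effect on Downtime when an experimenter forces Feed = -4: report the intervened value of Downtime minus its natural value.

-14

Under do(Feed=-4), the mechanism Feed = 8 if Speed >= 3 else 2 is discarded; Feed is fixed at -4.
Wear = Feed·Speed  [with Feed=-4, Speed=3]  = -12
Defects = |Speed - Feed|  [with Speed=3, Feed=-4]  = 7
Output = |Defects - Speed|  [with Defects=7, Speed=3]  = 4
Downtime = min(Wear, Output) - 5  [with Wear=-12, Output=4]  = -17
Without intervention: Feed = 8 if Speed >= 3 else 2  [with Speed=3]  = 8; Wear = Feed·Speed  [with Feed=8, Speed=3]  = 24; Defects = |Speed - Feed|  [with Speed=3, Feed=8]  = 5; Output = |Defects - Speed|  [with Defects=5, Speed=3]  = 2; Downtime = min(Wear, Output) - 5  [with Wear=24, Output=2]  = -3.
Change = -17 − (-3) = -14.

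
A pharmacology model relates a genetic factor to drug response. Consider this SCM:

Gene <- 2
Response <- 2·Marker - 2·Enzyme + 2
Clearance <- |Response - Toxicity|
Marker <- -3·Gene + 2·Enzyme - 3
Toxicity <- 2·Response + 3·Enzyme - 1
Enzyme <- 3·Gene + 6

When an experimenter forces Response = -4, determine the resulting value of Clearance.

31

Under do(Response=-4), the mechanism Response <- 2·Marker - 2·Enzyme + 2 is discarded; Response is fixed at -4.
Enzyme = 3·Gene + 6  [with Gene=2]  = 12
Toxicity = 2·Response + 3·Enzyme - 1  [with Response=-4, Enzyme=12]  = 27
Clearance = |Response - Toxicity|  [with Response=-4, Toxicity=27]  = 31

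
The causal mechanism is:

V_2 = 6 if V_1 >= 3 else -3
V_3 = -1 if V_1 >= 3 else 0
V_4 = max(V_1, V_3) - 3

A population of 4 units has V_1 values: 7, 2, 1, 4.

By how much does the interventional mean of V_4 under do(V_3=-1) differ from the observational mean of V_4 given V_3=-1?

Every unit gets V_3=-1 under the intervention. V_4 values become 4, -1, -2, 1; E[V_4|do(V_3=-1)] = 0.5.
E[V_4|V_3=-1] averages over only the 2 units with V_3=-1 (V_1 = 7, 4): V_4 = 4, 1, mean 2.5.
Difference = 0.5 − 2.5 = -2.

-2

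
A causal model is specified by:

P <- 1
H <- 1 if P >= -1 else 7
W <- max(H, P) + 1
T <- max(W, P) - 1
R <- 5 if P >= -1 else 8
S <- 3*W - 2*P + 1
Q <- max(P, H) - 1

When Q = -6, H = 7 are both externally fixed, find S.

23

Under do(Q = -6, H = 7), each intervened variable's structural equation is replaced by its fixed value.
W = max(H, P) + 1  [with H=7, P=1]  = 8
S = 3*W - 2*P + 1  [with W=8, P=1]  = 23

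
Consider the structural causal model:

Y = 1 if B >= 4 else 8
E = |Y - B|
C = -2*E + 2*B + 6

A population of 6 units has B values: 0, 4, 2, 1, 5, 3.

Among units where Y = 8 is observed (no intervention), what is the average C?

-4

Observing Y=8 restricts to units where Y's equation naturally yields 8: B ∈ {0, 2, 1, 3}. In that subpopulation C = -10, -2, -6, 2, mean -4.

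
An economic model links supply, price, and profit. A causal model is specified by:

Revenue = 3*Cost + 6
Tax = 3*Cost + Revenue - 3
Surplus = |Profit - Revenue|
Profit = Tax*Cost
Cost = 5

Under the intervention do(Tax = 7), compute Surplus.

14

do(Tax=7) replaces the equation Tax = 3*Cost + Revenue - 3 with the constant Tax = 7.
Revenue = 3*Cost + 6  [with Cost=5]  = 21
Profit = Tax*Cost  [with Tax=7, Cost=5]  = 35
Surplus = |Profit - Revenue|  [with Profit=35, Revenue=21]  = 14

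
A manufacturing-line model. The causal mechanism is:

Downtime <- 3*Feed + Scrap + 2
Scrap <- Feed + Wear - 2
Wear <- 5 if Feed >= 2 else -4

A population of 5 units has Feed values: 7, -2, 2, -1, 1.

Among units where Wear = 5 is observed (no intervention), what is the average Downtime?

23

Conditioning on Wear=5 selects the 2 unit(s) with Feed ∈ {7, 2}. Their Downtime values: 33, 13. Mean = 23.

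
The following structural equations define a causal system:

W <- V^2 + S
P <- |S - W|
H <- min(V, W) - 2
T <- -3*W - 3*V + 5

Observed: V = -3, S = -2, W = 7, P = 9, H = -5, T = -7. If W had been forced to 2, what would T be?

The intervention breaks the incoming arrows to W: W <- V^2 + S no longer applies, and W = 2.
T = -3*W - 3*V + 5  [with W=2, V=-3]  = 8

8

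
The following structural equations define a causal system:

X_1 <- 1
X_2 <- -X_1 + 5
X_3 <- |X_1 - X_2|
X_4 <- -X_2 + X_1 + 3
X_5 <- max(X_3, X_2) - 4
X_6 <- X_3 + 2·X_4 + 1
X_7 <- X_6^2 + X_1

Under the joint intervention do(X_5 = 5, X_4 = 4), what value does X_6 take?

12

Setting X_5 = 5, X_4 = 4 by intervention discards those variables' equations.
X_2 = -X_1 + 5  [with X_1=1]  = 4
X_3 = |X_1 - X_2|  [with X_1=1, X_2=4]  = 3
X_6 = X_3 + 2·X_4 + 1  [with X_3=3, X_4=4]  = 12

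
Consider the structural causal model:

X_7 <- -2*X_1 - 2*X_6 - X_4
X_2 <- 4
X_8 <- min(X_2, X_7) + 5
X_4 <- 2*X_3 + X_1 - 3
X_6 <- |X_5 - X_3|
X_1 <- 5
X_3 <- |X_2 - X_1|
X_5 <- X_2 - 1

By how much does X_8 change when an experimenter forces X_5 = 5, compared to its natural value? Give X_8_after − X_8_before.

-4

do(X_5=5) replaces the equation X_5 <- X_2 - 1 with the constant X_5 = 5.
X_3 = |X_2 - X_1|  [with X_2=4, X_1=5]  = 1
X_4 = 2*X_3 + X_1 - 3  [with X_3=1, X_1=5]  = 4
X_6 = |X_5 - X_3|  [with X_5=5, X_3=1]  = 4
X_7 = -2*X_1 - 2*X_6 - X_4  [with X_1=5, X_6=4, X_4=4]  = -22
X_8 = min(X_2, X_7) + 5  [with X_2=4, X_7=-22]  = -17
Without intervention: X_3 = |X_2 - X_1|  [with X_2=4, X_1=5]  = 1; X_4 = 2*X_3 + X_1 - 3  [with X_3=1, X_1=5]  = 4; X_5 = X_2 - 1  [with X_2=4]  = 3; X_6 = |X_5 - X_3|  [with X_5=3, X_3=1]  = 2; X_7 = -2*X_1 - 2*X_6 - X_4  [with X_1=5, X_6=2, X_4=4]  = -18; X_8 = min(X_2, X_7) + 5  [with X_2=4, X_7=-18]  = -13.
Change = -17 − (-13) = -4.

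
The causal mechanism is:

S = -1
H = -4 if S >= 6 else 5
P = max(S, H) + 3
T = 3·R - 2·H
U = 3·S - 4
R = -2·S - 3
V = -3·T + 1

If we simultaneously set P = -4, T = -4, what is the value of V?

Under do(P = -4, T = -4), each intervened variable's structural equation is replaced by its fixed value.
V = -3·T + 1  [with T=-4]  = 13

13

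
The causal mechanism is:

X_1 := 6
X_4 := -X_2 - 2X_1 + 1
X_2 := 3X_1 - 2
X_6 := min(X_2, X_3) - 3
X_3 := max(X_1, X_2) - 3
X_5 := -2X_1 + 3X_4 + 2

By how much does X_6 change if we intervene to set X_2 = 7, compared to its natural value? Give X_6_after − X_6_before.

Under do(X_2=7), the mechanism X_2 := 3X_1 - 2 is discarded; X_2 is fixed at 7.
X_3 = max(X_1, X_2) - 3  [with X_1=6, X_2=7]  = 4
X_6 = min(X_2, X_3) - 3  [with X_2=7, X_3=4]  = 1
Without intervention: X_2 = 3X_1 - 2  [with X_1=6]  = 16; X_3 = max(X_1, X_2) - 3  [with X_1=6, X_2=16]  = 13; X_6 = min(X_2, X_3) - 3  [with X_2=16, X_3=13]  = 10.
Change = 1 − 10 = -9.

-9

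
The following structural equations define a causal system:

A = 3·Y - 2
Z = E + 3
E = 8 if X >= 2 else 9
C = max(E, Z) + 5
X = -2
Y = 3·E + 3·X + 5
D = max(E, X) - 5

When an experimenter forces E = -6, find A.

-59

Under do(E=-6), the mechanism E = 8 if X >= 2 else 9 is discarded; E is fixed at -6.
Y = 3·E + 3·X + 5  [with E=-6, X=-2]  = -19
A = 3·Y - 2  [with Y=-19]  = -59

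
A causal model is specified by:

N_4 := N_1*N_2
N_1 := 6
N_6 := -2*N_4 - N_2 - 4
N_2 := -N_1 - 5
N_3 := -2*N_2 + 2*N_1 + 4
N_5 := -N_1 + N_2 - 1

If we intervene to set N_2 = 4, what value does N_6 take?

Under do(N_2=4), the mechanism N_2 := -N_1 - 5 is discarded; N_2 is fixed at 4.
N_4 = N_1*N_2  [with N_1=6, N_2=4]  = 24
N_6 = -2*N_4 - N_2 - 4  [with N_4=24, N_2=4]  = -56

-56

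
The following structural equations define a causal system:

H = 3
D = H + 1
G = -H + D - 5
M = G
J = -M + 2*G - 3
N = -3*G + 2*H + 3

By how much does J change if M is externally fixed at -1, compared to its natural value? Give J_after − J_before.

-3

Intervening sets M = -1 and removes its equation (M = G).
D = H + 1  [with H=3]  = 4
G = -H + D - 5  [with H=3, D=4]  = -4
J = -M + 2*G - 3  [with M=-1, G=-4]  = -10
Without intervention: D = H + 1  [with H=3]  = 4; G = -H + D - 5  [with H=3, D=4]  = -4; M = G  [with G=-4]  = -4; J = -M + 2*G - 3  [with M=-4, G=-4]  = -7.
Change = -10 − (-7) = -3.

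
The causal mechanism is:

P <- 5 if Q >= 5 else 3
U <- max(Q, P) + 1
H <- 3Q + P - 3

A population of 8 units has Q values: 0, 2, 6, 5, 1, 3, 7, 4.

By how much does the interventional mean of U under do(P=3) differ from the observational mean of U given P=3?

The intervention sets P=3 in all 8 units regardless of Q. Recomputing U per unit gives 4, 4, 7, 6, 4, 4, 8, 5; average 5.25.
Conditioning on P=3 selects the 5 unit(s) with Q ∈ {0, 2, 1, 3, 4}. Their U values: 4, 4, 4, 4, 5. Mean = 4.2.
Difference = 5.25 − 4.2 = 1.05.

1.05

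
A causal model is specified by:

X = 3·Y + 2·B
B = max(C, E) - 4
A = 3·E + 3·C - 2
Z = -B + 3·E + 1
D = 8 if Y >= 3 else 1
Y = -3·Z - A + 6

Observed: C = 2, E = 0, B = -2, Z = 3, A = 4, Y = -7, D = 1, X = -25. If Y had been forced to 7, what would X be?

17

Intervening sets Y = 7 and removes its equation (Y = -3·Z - A + 6).
B = max(C, E) - 4  [with C=2, E=0]  = -2
X = 3·Y + 2·B  [with Y=7, B=-2]  = 17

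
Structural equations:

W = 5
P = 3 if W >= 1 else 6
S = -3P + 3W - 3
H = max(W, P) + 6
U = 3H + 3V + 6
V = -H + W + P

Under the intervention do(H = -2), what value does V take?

The intervention breaks the incoming arrows to H: H = max(W, P) + 6 no longer applies, and H = -2.
P = 3 if W >= 1 else 6  [with W=5]  = 3
V = -H + W + P  [with H=-2, W=5, P=3]  = 10

10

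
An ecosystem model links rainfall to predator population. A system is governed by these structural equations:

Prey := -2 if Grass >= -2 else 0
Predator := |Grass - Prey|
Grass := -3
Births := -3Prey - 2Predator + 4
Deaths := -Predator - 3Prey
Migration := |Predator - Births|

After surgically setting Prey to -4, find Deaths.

do(Prey=-4) replaces the equation Prey := -2 if Grass >= -2 else 0 with the constant Prey = -4.
Predator = |Grass - Prey|  [with Grass=-3, Prey=-4]  = 1
Deaths = -Predator - 3Prey  [with Predator=1, Prey=-4]  = 11

11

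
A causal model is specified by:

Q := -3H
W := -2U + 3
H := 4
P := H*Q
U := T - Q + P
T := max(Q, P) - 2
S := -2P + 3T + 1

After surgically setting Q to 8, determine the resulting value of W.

Under do(Q=8), the mechanism Q := -3H is discarded; Q is fixed at 8.
P = H*Q  [with H=4, Q=8]  = 32
T = max(Q, P) - 2  [with Q=8, P=32]  = 30
U = T - Q + P  [with T=30, Q=8, P=32]  = 54
W = -2U + 3  [with U=54]  = -105

-105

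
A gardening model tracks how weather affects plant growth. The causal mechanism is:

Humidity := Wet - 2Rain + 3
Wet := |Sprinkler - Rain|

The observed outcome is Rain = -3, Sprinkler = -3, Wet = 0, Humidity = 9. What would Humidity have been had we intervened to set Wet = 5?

14

The intervention breaks the incoming arrows to Wet: Wet := |Sprinkler - Rain| no longer applies, and Wet = 5.
Humidity = Wet - 2Rain + 3  [with Wet=5, Rain=-3]  = 14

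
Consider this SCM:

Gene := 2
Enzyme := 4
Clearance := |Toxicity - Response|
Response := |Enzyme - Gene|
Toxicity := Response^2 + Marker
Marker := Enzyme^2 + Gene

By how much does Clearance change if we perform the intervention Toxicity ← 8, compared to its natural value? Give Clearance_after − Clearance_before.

The intervention breaks the incoming arrows to Toxicity: Toxicity := Response^2 + Marker no longer applies, and Toxicity = 8.
Response = |Enzyme - Gene|  [with Enzyme=4, Gene=2]  = 2
Clearance = |Toxicity - Response|  [with Toxicity=8, Response=2]  = 6
Without intervention: Marker = Enzyme^2 + Gene  [with Enzyme=4, Gene=2]  = 18; Response = |Enzyme - Gene|  [with Enzyme=4, Gene=2]  = 2; Toxicity = Response^2 + Marker  [with Response=2, Marker=18]  = 22; Clearance = |Toxicity - Response|  [with Toxicity=22, Response=2]  = 20.
Change = 6 − 20 = -14.

-14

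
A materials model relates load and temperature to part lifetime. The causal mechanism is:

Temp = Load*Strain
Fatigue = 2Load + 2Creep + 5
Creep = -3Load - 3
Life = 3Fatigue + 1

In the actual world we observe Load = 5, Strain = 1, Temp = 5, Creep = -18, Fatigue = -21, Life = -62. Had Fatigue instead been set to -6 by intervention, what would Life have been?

The intervention breaks the incoming arrows to Fatigue: Fatigue = 2Load + 2Creep + 5 no longer applies, and Fatigue = -6.
Life = 3Fatigue + 1  [with Fatigue=-6]  = -17

-17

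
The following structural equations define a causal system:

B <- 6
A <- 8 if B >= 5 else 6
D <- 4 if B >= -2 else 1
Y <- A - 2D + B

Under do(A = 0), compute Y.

Under do(A=0), the mechanism A <- 8 if B >= 5 else 6 is discarded; A is fixed at 0.
D = 4 if B >= -2 else 1  [with B=6]  = 4
Y = A - 2D + B  [with A=0, D=4, B=6]  = -2

-2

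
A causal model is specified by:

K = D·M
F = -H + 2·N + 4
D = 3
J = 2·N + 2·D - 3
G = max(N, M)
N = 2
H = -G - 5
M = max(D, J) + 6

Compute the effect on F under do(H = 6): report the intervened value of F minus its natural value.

-24

do(H=6) replaces the equation H = -G - 5 with the constant H = 6.
F = -H + 2·N + 4  [with H=6, N=2]  = 2
Without intervention: J = 2·N + 2·D - 3  [with N=2, D=3]  = 7; M = max(D, J) + 6  [with D=3, J=7]  = 13; G = max(N, M)  [with N=2, M=13]  = 13; H = -G - 5  [with G=13]  = -18; F = -H + 2·N + 4  [with H=-18, N=2]  = 26.
Change = 2 − 26 = -24.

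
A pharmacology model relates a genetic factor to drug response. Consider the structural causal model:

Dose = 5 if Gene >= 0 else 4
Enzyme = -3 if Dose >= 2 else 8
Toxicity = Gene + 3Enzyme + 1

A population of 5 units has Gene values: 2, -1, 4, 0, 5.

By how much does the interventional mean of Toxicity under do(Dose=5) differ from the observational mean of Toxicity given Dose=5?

-0.75

Under do(Dose=5), Dose's equation is replaced by Dose=5 for every unit. Per-unit Toxicity: -6, -9, -4, -8, -3. Mean = -6.
E[Toxicity|Dose=5] averages over only the 4 units with Dose=5 (Gene = 2, 4, 0, 5): Toxicity = -6, -4, -8, -3, mean -5.25.
Difference = -6 − (-5.25) = -0.75.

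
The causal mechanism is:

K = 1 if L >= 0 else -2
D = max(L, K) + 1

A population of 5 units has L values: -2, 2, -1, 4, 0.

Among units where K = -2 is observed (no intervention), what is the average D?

-0.5

Observing K=-2 restricts to units where K's equation naturally yields -2: L ∈ {-2, -1}. In that subpopulation D = -1, 0, mean -0.5.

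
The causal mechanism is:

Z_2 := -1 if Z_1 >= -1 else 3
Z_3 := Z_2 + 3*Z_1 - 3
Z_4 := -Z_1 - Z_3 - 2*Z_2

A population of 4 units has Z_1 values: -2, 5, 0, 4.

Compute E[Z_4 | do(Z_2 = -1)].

do(Z_2=-1) breaks Z_2's dependence on Z_1. With Z_2=-1 fixed, Z_4 across the units is 14, -14, 6, -10, mean -1.

-1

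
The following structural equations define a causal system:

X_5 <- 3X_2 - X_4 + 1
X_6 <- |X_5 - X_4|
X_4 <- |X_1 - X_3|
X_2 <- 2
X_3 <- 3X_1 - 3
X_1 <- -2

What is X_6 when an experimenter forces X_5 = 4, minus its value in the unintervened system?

-4

The intervention breaks the incoming arrows to X_5: X_5 <- 3X_2 - X_4 + 1 no longer applies, and X_5 = 4.
X_3 = 3X_1 - 3  [with X_1=-2]  = -9
X_4 = |X_1 - X_3|  [with X_1=-2, X_3=-9]  = 7
X_6 = |X_5 - X_4|  [with X_5=4, X_4=7]  = 3
Without intervention: X_3 = 3X_1 - 3  [with X_1=-2]  = -9; X_4 = |X_1 - X_3|  [with X_1=-2, X_3=-9]  = 7; X_5 = 3X_2 - X_4 + 1  [with X_2=2, X_4=7]  = 0; X_6 = |X_5 - X_4|  [with X_5=0, X_4=7]  = 7.
Change = 3 − 7 = -4.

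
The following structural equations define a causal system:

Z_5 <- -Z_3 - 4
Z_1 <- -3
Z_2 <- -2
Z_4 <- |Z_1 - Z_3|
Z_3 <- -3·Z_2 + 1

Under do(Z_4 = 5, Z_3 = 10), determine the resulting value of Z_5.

-14

The joint intervention fixes Z_4 = 5, Z_3 = 10, removing each variable's own equation.
Z_5 = -Z_3 - 4  [with Z_3=10]  = -14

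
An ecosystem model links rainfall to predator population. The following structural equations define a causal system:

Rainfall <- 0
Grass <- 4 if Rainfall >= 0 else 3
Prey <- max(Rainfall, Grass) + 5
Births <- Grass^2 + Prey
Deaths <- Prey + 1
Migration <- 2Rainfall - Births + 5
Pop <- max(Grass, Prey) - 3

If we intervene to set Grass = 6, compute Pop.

Under do(Grass=6), the mechanism Grass <- 4 if Rainfall >= 0 else 3 is discarded; Grass is fixed at 6.
Prey = max(Rainfall, Grass) + 5  [with Rainfall=0, Grass=6]  = 11
Pop = max(Grass, Prey) - 3  [with Grass=6, Prey=11]  = 8

8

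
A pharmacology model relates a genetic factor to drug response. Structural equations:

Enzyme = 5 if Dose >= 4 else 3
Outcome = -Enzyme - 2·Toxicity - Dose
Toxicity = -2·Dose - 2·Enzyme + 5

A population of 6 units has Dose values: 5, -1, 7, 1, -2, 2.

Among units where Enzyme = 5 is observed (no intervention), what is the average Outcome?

23

Observing Enzyme=5 restricts to units where Enzyme's equation naturally yields 5: Dose ∈ {5, 7}. In that subpopulation Outcome = 20, 26, mean 23.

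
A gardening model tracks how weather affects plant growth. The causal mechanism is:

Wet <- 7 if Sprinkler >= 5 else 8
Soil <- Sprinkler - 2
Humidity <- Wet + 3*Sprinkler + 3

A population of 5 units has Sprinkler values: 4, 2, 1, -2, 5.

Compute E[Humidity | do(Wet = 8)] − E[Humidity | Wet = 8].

2.25

do(Wet=8) breaks Wet's dependence on Sprinkler. With Wet=8 fixed, Humidity across the units is 23, 17, 14, 5, 26, mean 17.
Conditioning on Wet=8 selects the 4 unit(s) with Sprinkler ∈ {4, 2, 1, -2}. Their Humidity values: 23, 17, 14, 5. Mean = 14.75.
Difference = 17 − 14.75 = 2.25.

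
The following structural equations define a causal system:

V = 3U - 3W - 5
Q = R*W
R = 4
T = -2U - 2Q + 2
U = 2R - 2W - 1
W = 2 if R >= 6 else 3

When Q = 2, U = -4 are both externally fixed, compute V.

-26

Setting Q = 2, U = -4 by intervention discards those variables' equations.
W = 2 if R >= 6 else 3  [with R=4]  = 3
V = 3U - 3W - 5  [with U=-4, W=3]  = -26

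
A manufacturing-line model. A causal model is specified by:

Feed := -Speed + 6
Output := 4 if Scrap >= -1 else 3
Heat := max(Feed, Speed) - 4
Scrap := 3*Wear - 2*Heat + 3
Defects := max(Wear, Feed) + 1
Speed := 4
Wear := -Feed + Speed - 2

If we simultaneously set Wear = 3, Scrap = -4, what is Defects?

4

Setting Wear = 3, Scrap = -4 by intervention discards those variables' equations.
Feed = -Speed + 6  [with Speed=4]  = 2
Defects = max(Wear, Feed) + 1  [with Wear=3, Feed=2]  = 4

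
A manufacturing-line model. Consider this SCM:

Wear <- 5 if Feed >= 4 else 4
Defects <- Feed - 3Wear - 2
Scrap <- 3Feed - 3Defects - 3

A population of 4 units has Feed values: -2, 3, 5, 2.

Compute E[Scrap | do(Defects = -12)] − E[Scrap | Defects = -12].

Under do(Defects=-12), Defects's equation is replaced by Defects=-12 for every unit. Per-unit Scrap: 27, 42, 48, 39. Mean = 39.
E[Scrap|Defects=-12] averages over only the 2 units with Defects=-12 (Feed = 5, 2): Scrap = 48, 39, mean 43.5.
Difference = 39 − 43.5 = -4.5.

-4.5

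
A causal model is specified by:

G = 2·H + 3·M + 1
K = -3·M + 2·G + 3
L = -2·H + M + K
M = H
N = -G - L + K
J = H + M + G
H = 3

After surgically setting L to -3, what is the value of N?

13

Intervening sets L = -3 and removes its equation (L = -2·H + M + K).
M = H  [with H=3]  = 3
G = 2·H + 3·M + 1  [with H=3, M=3]  = 16
K = -3·M + 2·G + 3  [with M=3, G=16]  = 26
N = -G - L + K  [with G=16, L=-3, K=26]  = 13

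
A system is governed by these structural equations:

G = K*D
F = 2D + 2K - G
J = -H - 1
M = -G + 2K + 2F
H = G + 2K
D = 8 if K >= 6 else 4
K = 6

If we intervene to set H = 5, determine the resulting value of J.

-6

The intervention breaks the incoming arrows to H: H = G + 2K no longer applies, and H = 5.
J = -H - 1  [with H=5]  = -6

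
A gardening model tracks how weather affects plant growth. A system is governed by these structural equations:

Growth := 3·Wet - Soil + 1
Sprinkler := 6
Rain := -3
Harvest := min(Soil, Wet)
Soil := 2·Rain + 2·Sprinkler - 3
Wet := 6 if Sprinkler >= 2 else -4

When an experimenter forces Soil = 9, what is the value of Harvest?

6

The intervention breaks the incoming arrows to Soil: Soil := 2·Rain + 2·Sprinkler - 3 no longer applies, and Soil = 9.
Wet = 6 if Sprinkler >= 2 else -4  [with Sprinkler=6]  = 6
Harvest = min(Soil, Wet)  [with Soil=9, Wet=6]  = 6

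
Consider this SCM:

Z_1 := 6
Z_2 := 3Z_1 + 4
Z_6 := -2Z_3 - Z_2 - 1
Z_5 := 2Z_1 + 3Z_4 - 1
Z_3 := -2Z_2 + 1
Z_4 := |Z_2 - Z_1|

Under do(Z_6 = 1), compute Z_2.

22

do(Z_6=1) replaces the equation Z_6 := -2Z_3 - Z_2 - 1 with the constant Z_6 = 1.
Z_2 is not downstream of the intervention, so its value is determined by the original equations.
Z_2 = 3Z_1 + 4  [with Z_1=6]  = 22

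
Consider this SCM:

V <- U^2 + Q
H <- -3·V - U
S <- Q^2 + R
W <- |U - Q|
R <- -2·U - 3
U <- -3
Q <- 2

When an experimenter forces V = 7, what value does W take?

The intervention breaks the incoming arrows to V: V <- U^2 + Q no longer applies, and V = 7.
W is not downstream of the intervention, so its value is determined by the original equations.
W = |U - Q|  [with U=-3, Q=2]  = 5

5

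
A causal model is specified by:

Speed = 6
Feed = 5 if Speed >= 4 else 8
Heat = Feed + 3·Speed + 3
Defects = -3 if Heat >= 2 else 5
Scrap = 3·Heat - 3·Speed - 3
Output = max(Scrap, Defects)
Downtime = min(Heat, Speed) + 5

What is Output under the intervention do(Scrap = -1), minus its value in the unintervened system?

-58

The intervention breaks the incoming arrows to Scrap: Scrap = 3·Heat - 3·Speed - 3 no longer applies, and Scrap = -1.
Feed = 5 if Speed >= 4 else 8  [with Speed=6]  = 5
Heat = Feed + 3·Speed + 3  [with Feed=5, Speed=6]  = 26
Defects = -3 if Heat >= 2 else 5  [with Heat=26]  = -3
Output = max(Scrap, Defects)  [with Scrap=-1, Defects=-3]  = -1
Without intervention: Feed = 5 if Speed >= 4 else 8  [with Speed=6]  = 5; Heat = Feed + 3·Speed + 3  [with Feed=5, Speed=6]  = 26; Defects = -3 if Heat >= 2 else 5  [with Heat=26]  = -3; Scrap = 3·Heat - 3·Speed - 3  [with Heat=26, Speed=6]  = 57; Output = max(Scrap, Defects)  [with Scrap=57, Defects=-3]  = 57.
Change = -1 − 57 = -58.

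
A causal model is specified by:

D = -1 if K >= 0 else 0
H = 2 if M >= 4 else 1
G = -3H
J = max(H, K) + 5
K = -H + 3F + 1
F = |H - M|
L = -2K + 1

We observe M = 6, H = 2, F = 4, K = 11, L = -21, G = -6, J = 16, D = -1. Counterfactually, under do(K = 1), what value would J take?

The intervention breaks the incoming arrows to K: K = -H + 3F + 1 no longer applies, and K = 1.
H = 2 if M >= 4 else 1  [with M=6]  = 2
J = max(H, K) + 5  [with H=2, K=1]  = 7

7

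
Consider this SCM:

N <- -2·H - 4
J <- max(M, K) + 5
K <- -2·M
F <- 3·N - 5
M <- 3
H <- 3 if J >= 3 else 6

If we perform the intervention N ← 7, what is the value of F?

The intervention breaks the incoming arrows to N: N <- -2·H - 4 no longer applies, and N = 7.
F = 3·N - 5  [with N=7]  = 16

16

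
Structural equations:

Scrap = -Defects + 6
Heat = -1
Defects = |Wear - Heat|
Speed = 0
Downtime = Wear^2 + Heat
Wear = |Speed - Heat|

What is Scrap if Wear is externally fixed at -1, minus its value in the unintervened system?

do(Wear=-1) replaces the equation Wear = |Speed - Heat| with the constant Wear = -1.
Defects = |Wear - Heat|  [with Wear=-1, Heat=-1]  = 0
Scrap = -Defects + 6  [with Defects=0]  = 6
Without intervention: Wear = |Speed - Heat|  [with Speed=0, Heat=-1]  = 1; Defects = |Wear - Heat|  [with Wear=1, Heat=-1]  = 2; Scrap = -Defects + 6  [with Defects=2]  = 4.
Change = 6 − 4 = 2.

2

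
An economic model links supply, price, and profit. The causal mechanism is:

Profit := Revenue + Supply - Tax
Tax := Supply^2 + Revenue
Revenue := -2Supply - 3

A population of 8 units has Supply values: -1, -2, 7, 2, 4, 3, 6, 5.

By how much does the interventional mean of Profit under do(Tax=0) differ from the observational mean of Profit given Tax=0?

Every unit gets Tax=0 under the intervention. Profit values become -2, -1, -10, -5, -7, -6, -9, -8; E[Profit|do(Tax=0)] = -6.
Conditioning on Tax=0 selects the 2 unit(s) with Supply ∈ {-1, 3}. Their Profit values: -2, -6. Mean = -4.
Difference = -6 − (-4) = -2.

-2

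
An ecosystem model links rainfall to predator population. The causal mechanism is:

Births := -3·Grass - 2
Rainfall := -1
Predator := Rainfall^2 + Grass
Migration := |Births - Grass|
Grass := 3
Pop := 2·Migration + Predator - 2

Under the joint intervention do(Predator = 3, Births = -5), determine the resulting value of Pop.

17

Setting Predator = 3, Births = -5 by intervention discards those variables' equations.
Migration = |Births - Grass|  [with Births=-5, Grass=3]  = 8
Pop = 2·Migration + Predator - 2  [with Migration=8, Predator=3]  = 17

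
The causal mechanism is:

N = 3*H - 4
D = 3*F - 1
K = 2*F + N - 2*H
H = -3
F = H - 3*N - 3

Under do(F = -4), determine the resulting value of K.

-15

The intervention breaks the incoming arrows to F: F = H - 3*N - 3 no longer applies, and F = -4.
N = 3*H - 4  [with H=-3]  = -13
K = 2*F + N - 2*H  [with F=-4, N=-13, H=-3]  = -15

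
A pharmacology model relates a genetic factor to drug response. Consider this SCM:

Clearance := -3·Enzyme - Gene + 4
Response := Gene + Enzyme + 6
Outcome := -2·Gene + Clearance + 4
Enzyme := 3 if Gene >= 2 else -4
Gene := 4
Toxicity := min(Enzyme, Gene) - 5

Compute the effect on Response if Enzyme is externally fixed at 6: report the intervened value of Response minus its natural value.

The intervention breaks the incoming arrows to Enzyme: Enzyme := 3 if Gene >= 2 else -4 no longer applies, and Enzyme = 6.
Response = Gene + Enzyme + 6  [with Gene=4, Enzyme=6]  = 16
Without intervention: Enzyme = 3 if Gene >= 2 else -4  [with Gene=4]  = 3; Response = Gene + Enzyme + 6  [with Gene=4, Enzyme=3]  = 13.
Change = 16 − 13 = 3.

3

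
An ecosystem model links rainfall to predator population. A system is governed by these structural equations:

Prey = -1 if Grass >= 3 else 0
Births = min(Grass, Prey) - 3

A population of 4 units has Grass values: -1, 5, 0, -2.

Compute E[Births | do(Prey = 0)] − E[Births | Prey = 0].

Every unit gets Prey=0 under the intervention. Births values become -4, -3, -3, -5; E[Births|do(Prey=0)] = -3.75.
Observing Prey=0 restricts to units where Prey's equation naturally yields 0: Grass ∈ {-1, 0, -2}. In that subpopulation Births = -4, -3, -5, mean -4.
Difference = -3.75 − (-4) = 0.25.

0.25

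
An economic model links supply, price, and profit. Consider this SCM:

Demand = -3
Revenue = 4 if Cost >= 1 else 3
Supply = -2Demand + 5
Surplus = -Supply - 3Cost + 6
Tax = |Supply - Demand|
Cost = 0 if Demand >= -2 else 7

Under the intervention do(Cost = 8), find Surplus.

-29

The intervention breaks the incoming arrows to Cost: Cost = 0 if Demand >= -2 else 7 no longer applies, and Cost = 8.
Supply = -2Demand + 5  [with Demand=-3]  = 11
Surplus = -Supply - 3Cost + 6  [with Supply=11, Cost=8]  = -29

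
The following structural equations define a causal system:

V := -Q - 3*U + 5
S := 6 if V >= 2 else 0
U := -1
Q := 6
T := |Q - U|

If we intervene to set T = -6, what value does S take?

6

Intervening sets T = -6 and removes its equation (T := |Q - U|).
No directed path runs from T to S, so S keeps its natural value.
V = -Q - 3*U + 5  [with Q=6, U=-1]  = 2
S = 6 if V >= 2 else 0  [with V=2]  = 6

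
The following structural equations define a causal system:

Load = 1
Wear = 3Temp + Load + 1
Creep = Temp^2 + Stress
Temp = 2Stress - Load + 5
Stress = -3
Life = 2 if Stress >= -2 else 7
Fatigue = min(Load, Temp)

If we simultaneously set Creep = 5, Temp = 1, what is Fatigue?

The joint intervention fixes Creep = 5, Temp = 1, removing each variable's own equation.
Fatigue = min(Load, Temp)  [with Load=1, Temp=1]  = 1

1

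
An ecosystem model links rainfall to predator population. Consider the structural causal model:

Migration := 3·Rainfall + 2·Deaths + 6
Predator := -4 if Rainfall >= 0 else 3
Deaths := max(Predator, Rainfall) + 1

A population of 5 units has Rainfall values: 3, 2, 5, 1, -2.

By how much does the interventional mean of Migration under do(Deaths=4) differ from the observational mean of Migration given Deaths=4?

The intervention sets Deaths=4 in all 5 units regardless of Rainfall. Recomputing Migration per unit gives 23, 20, 29, 17, 8; average 19.4.
Observing Deaths=4 restricts to units where Deaths's equation naturally yields 4: Rainfall ∈ {3, -2}. In that subpopulation Migration = 23, 8, mean 15.5.
Difference = 19.4 − 15.5 = 3.9.

3.9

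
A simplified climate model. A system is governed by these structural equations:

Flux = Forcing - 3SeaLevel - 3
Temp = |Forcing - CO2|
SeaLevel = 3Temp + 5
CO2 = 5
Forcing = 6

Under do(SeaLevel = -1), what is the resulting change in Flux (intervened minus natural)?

27

Intervening sets SeaLevel = -1 and removes its equation (SeaLevel = 3Temp + 5).
Flux = Forcing - 3SeaLevel - 3  [with Forcing=6, SeaLevel=-1]  = 6
Without intervention: Temp = |Forcing - CO2|  [with Forcing=6, CO2=5]  = 1; SeaLevel = 3Temp + 5  [with Temp=1]  = 8; Flux = Forcing - 3SeaLevel - 3  [with Forcing=6, SeaLevel=8]  = -21.
Change = 6 − (-21) = 27.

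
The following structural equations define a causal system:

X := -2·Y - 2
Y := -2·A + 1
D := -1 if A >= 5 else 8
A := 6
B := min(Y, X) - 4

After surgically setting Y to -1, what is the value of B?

Under do(Y=-1), the mechanism Y := -2·A + 1 is discarded; Y is fixed at -1.
X = -2·Y - 2  [with Y=-1]  = 0
B = min(Y, X) - 4  [with Y=-1, X=0]  = -5

-5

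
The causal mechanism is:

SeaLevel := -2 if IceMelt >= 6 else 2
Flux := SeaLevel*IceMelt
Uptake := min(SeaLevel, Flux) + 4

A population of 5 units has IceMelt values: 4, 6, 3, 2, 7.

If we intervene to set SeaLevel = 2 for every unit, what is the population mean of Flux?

Every unit gets SeaLevel=2 under the intervention. Flux values become 8, 12, 6, 4, 14; E[Flux|do(SeaLevel=2)] = 8.8.

8.8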